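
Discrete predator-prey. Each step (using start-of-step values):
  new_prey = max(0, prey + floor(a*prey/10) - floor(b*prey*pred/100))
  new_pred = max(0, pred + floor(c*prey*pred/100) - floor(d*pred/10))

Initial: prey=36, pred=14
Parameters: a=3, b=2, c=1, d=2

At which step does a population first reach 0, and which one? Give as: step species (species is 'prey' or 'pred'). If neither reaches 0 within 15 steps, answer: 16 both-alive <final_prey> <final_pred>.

Answer: 16 both-alive 9 10

Derivation:
Step 1: prey: 36+10-10=36; pred: 14+5-2=17
Step 2: prey: 36+10-12=34; pred: 17+6-3=20
Step 3: prey: 34+10-13=31; pred: 20+6-4=22
Step 4: prey: 31+9-13=27; pred: 22+6-4=24
Step 5: prey: 27+8-12=23; pred: 24+6-4=26
Step 6: prey: 23+6-11=18; pred: 26+5-5=26
Step 7: prey: 18+5-9=14; pred: 26+4-5=25
Step 8: prey: 14+4-7=11; pred: 25+3-5=23
Step 9: prey: 11+3-5=9; pred: 23+2-4=21
Step 10: prey: 9+2-3=8; pred: 21+1-4=18
Step 11: prey: 8+2-2=8; pred: 18+1-3=16
Step 12: prey: 8+2-2=8; pred: 16+1-3=14
Step 13: prey: 8+2-2=8; pred: 14+1-2=13
Step 14: prey: 8+2-2=8; pred: 13+1-2=12
Step 15: prey: 8+2-1=9; pred: 12+0-2=10
No extinction within 15 steps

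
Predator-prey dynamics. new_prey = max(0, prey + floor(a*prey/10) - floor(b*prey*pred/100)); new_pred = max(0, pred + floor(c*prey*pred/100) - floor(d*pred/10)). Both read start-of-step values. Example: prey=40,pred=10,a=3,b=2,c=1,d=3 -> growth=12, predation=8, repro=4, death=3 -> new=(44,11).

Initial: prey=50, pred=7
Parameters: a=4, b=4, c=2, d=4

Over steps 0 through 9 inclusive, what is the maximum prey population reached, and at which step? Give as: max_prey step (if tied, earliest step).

Step 1: prey: 50+20-14=56; pred: 7+7-2=12
Step 2: prey: 56+22-26=52; pred: 12+13-4=21
Step 3: prey: 52+20-43=29; pred: 21+21-8=34
Step 4: prey: 29+11-39=1; pred: 34+19-13=40
Step 5: prey: 1+0-1=0; pred: 40+0-16=24
Step 6: prey: 0+0-0=0; pred: 24+0-9=15
Step 7: prey: 0+0-0=0; pred: 15+0-6=9
Step 8: prey: 0+0-0=0; pred: 9+0-3=6
Step 9: prey: 0+0-0=0; pred: 6+0-2=4
Max prey = 56 at step 1

Answer: 56 1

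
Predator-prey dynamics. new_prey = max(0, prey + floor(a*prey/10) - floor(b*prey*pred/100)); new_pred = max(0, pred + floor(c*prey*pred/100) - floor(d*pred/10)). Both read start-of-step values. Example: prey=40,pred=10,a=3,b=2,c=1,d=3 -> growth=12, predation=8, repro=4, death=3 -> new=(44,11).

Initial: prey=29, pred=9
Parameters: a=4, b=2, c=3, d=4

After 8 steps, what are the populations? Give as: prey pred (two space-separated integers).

Answer: 0 22

Derivation:
Step 1: prey: 29+11-5=35; pred: 9+7-3=13
Step 2: prey: 35+14-9=40; pred: 13+13-5=21
Step 3: prey: 40+16-16=40; pred: 21+25-8=38
Step 4: prey: 40+16-30=26; pred: 38+45-15=68
Step 5: prey: 26+10-35=1; pred: 68+53-27=94
Step 6: prey: 1+0-1=0; pred: 94+2-37=59
Step 7: prey: 0+0-0=0; pred: 59+0-23=36
Step 8: prey: 0+0-0=0; pred: 36+0-14=22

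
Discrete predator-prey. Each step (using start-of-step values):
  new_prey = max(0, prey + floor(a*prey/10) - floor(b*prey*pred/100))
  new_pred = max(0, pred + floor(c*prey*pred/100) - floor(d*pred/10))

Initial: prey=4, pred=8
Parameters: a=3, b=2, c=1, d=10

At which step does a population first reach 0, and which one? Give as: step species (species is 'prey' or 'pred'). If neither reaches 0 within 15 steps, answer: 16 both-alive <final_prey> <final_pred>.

Answer: 1 pred

Derivation:
Step 1: prey: 4+1-0=5; pred: 8+0-8=0
First extinction: pred at step 1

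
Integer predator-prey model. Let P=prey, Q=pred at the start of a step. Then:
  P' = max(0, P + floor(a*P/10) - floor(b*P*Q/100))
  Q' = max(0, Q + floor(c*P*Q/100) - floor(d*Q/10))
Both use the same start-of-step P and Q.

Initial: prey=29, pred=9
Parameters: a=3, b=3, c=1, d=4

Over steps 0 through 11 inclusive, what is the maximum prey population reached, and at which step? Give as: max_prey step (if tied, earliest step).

Step 1: prey: 29+8-7=30; pred: 9+2-3=8
Step 2: prey: 30+9-7=32; pred: 8+2-3=7
Step 3: prey: 32+9-6=35; pred: 7+2-2=7
Step 4: prey: 35+10-7=38; pred: 7+2-2=7
Step 5: prey: 38+11-7=42; pred: 7+2-2=7
Step 6: prey: 42+12-8=46; pred: 7+2-2=7
Step 7: prey: 46+13-9=50; pred: 7+3-2=8
Step 8: prey: 50+15-12=53; pred: 8+4-3=9
Step 9: prey: 53+15-14=54; pred: 9+4-3=10
Step 10: prey: 54+16-16=54; pred: 10+5-4=11
Step 11: prey: 54+16-17=53; pred: 11+5-4=12
Max prey = 54 at step 9

Answer: 54 9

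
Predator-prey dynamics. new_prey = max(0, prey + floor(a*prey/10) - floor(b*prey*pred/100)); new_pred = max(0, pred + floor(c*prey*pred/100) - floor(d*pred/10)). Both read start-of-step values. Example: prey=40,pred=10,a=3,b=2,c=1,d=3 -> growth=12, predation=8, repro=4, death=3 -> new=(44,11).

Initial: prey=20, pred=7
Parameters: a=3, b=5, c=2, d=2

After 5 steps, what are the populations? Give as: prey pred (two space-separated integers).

Answer: 8 12

Derivation:
Step 1: prey: 20+6-7=19; pred: 7+2-1=8
Step 2: prey: 19+5-7=17; pred: 8+3-1=10
Step 3: prey: 17+5-8=14; pred: 10+3-2=11
Step 4: prey: 14+4-7=11; pred: 11+3-2=12
Step 5: prey: 11+3-6=8; pred: 12+2-2=12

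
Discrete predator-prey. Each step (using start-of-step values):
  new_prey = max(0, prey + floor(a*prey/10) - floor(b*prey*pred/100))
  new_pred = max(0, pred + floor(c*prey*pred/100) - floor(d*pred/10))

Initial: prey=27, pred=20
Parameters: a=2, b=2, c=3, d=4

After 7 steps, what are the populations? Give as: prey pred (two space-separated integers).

Answer: 2 8

Derivation:
Step 1: prey: 27+5-10=22; pred: 20+16-8=28
Step 2: prey: 22+4-12=14; pred: 28+18-11=35
Step 3: prey: 14+2-9=7; pred: 35+14-14=35
Step 4: prey: 7+1-4=4; pred: 35+7-14=28
Step 5: prey: 4+0-2=2; pred: 28+3-11=20
Step 6: prey: 2+0-0=2; pred: 20+1-8=13
Step 7: prey: 2+0-0=2; pred: 13+0-5=8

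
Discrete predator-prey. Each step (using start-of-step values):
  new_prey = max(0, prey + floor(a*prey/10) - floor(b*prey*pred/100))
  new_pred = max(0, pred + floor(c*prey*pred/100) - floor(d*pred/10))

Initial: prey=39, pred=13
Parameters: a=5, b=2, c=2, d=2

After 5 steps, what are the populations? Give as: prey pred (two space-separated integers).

Step 1: prey: 39+19-10=48; pred: 13+10-2=21
Step 2: prey: 48+24-20=52; pred: 21+20-4=37
Step 3: prey: 52+26-38=40; pred: 37+38-7=68
Step 4: prey: 40+20-54=6; pred: 68+54-13=109
Step 5: prey: 6+3-13=0; pred: 109+13-21=101

Answer: 0 101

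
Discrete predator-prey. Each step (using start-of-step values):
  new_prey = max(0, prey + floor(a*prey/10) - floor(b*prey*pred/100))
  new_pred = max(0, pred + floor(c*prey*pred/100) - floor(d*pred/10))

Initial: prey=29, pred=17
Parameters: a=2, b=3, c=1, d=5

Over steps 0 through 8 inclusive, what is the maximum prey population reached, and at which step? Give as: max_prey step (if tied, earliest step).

Answer: 30 8

Derivation:
Step 1: prey: 29+5-14=20; pred: 17+4-8=13
Step 2: prey: 20+4-7=17; pred: 13+2-6=9
Step 3: prey: 17+3-4=16; pred: 9+1-4=6
Step 4: prey: 16+3-2=17; pred: 6+0-3=3
Step 5: prey: 17+3-1=19; pred: 3+0-1=2
Step 6: prey: 19+3-1=21; pred: 2+0-1=1
Step 7: prey: 21+4-0=25; pred: 1+0-0=1
Step 8: prey: 25+5-0=30; pred: 1+0-0=1
Max prey = 30 at step 8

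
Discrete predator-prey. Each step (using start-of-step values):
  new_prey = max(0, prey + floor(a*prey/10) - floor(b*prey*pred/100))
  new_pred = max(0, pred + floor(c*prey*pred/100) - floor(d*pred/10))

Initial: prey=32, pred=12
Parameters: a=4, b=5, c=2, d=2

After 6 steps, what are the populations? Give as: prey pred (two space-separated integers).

Answer: 0 14

Derivation:
Step 1: prey: 32+12-19=25; pred: 12+7-2=17
Step 2: prey: 25+10-21=14; pred: 17+8-3=22
Step 3: prey: 14+5-15=4; pred: 22+6-4=24
Step 4: prey: 4+1-4=1; pred: 24+1-4=21
Step 5: prey: 1+0-1=0; pred: 21+0-4=17
Step 6: prey: 0+0-0=0; pred: 17+0-3=14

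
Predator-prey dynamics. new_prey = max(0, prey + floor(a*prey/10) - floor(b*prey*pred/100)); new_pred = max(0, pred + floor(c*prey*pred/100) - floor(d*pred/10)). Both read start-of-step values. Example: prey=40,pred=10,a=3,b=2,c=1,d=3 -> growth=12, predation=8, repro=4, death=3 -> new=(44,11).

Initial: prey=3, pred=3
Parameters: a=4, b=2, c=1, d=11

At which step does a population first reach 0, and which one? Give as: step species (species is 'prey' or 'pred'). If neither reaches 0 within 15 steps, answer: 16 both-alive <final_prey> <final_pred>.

Step 1: prey: 3+1-0=4; pred: 3+0-3=0
First extinction: pred at step 1

Answer: 1 pred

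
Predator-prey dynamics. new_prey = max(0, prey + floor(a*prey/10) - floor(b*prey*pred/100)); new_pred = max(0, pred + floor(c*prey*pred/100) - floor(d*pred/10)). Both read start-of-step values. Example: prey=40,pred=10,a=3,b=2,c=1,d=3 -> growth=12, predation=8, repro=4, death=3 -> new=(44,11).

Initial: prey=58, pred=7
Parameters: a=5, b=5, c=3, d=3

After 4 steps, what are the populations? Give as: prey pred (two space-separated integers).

Answer: 0 66

Derivation:
Step 1: prey: 58+29-20=67; pred: 7+12-2=17
Step 2: prey: 67+33-56=44; pred: 17+34-5=46
Step 3: prey: 44+22-101=0; pred: 46+60-13=93
Step 4: prey: 0+0-0=0; pred: 93+0-27=66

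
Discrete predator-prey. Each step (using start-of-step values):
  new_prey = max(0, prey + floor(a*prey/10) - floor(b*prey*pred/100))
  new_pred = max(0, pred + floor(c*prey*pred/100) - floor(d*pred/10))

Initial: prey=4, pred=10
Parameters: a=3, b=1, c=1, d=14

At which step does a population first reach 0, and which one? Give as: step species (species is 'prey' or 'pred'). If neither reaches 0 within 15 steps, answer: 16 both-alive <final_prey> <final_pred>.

Answer: 1 pred

Derivation:
Step 1: prey: 4+1-0=5; pred: 10+0-14=0
First extinction: pred at step 1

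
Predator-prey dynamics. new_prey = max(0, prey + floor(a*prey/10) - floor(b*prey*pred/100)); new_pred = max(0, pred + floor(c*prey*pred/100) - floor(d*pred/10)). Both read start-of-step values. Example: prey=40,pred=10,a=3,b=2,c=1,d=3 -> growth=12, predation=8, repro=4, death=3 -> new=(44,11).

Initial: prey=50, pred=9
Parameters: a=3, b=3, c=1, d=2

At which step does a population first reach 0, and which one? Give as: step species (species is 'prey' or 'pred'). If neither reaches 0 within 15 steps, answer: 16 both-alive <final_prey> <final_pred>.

Answer: 16 both-alive 2 5

Derivation:
Step 1: prey: 50+15-13=52; pred: 9+4-1=12
Step 2: prey: 52+15-18=49; pred: 12+6-2=16
Step 3: prey: 49+14-23=40; pred: 16+7-3=20
Step 4: prey: 40+12-24=28; pred: 20+8-4=24
Step 5: prey: 28+8-20=16; pred: 24+6-4=26
Step 6: prey: 16+4-12=8; pred: 26+4-5=25
Step 7: prey: 8+2-6=4; pred: 25+2-5=22
Step 8: prey: 4+1-2=3; pred: 22+0-4=18
Step 9: prey: 3+0-1=2; pred: 18+0-3=15
Step 10: prey: 2+0-0=2; pred: 15+0-3=12
Step 11: prey: 2+0-0=2; pred: 12+0-2=10
Step 12: prey: 2+0-0=2; pred: 10+0-2=8
Step 13: prey: 2+0-0=2; pred: 8+0-1=7
Step 14: prey: 2+0-0=2; pred: 7+0-1=6
Step 15: prey: 2+0-0=2; pred: 6+0-1=5
No extinction within 15 steps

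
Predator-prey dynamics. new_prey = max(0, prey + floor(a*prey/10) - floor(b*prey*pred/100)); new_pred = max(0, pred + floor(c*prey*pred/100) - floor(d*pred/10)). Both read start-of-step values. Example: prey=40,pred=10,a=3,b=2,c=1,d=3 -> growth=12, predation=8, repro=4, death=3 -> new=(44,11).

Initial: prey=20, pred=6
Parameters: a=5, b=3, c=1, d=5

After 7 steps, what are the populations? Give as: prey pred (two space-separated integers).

Answer: 191 11

Derivation:
Step 1: prey: 20+10-3=27; pred: 6+1-3=4
Step 2: prey: 27+13-3=37; pred: 4+1-2=3
Step 3: prey: 37+18-3=52; pred: 3+1-1=3
Step 4: prey: 52+26-4=74; pred: 3+1-1=3
Step 5: prey: 74+37-6=105; pred: 3+2-1=4
Step 6: prey: 105+52-12=145; pred: 4+4-2=6
Step 7: prey: 145+72-26=191; pred: 6+8-3=11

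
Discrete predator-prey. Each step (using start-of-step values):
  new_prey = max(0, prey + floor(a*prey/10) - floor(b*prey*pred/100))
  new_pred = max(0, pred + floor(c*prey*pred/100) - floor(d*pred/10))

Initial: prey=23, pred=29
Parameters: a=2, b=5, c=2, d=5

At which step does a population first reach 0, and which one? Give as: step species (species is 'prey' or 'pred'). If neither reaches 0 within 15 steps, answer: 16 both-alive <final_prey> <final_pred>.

Step 1: prey: 23+4-33=0; pred: 29+13-14=28
First extinction: prey at step 1

Answer: 1 prey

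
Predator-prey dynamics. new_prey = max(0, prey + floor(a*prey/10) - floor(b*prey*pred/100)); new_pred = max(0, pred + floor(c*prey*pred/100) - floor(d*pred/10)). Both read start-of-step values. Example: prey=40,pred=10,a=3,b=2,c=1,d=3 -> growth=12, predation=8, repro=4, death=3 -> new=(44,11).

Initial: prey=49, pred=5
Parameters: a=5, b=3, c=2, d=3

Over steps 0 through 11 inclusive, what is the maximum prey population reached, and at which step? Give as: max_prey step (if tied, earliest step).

Answer: 86 3

Derivation:
Step 1: prey: 49+24-7=66; pred: 5+4-1=8
Step 2: prey: 66+33-15=84; pred: 8+10-2=16
Step 3: prey: 84+42-40=86; pred: 16+26-4=38
Step 4: prey: 86+43-98=31; pred: 38+65-11=92
Step 5: prey: 31+15-85=0; pred: 92+57-27=122
Step 6: prey: 0+0-0=0; pred: 122+0-36=86
Step 7: prey: 0+0-0=0; pred: 86+0-25=61
Step 8: prey: 0+0-0=0; pred: 61+0-18=43
Step 9: prey: 0+0-0=0; pred: 43+0-12=31
Step 10: prey: 0+0-0=0; pred: 31+0-9=22
Step 11: prey: 0+0-0=0; pred: 22+0-6=16
Max prey = 86 at step 3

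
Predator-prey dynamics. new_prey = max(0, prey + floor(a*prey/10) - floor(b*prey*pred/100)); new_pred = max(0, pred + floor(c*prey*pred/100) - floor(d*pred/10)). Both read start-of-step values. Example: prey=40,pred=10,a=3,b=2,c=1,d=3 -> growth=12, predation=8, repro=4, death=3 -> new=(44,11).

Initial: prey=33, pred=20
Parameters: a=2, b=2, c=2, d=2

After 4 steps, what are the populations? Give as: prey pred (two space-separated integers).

Step 1: prey: 33+6-13=26; pred: 20+13-4=29
Step 2: prey: 26+5-15=16; pred: 29+15-5=39
Step 3: prey: 16+3-12=7; pred: 39+12-7=44
Step 4: prey: 7+1-6=2; pred: 44+6-8=42

Answer: 2 42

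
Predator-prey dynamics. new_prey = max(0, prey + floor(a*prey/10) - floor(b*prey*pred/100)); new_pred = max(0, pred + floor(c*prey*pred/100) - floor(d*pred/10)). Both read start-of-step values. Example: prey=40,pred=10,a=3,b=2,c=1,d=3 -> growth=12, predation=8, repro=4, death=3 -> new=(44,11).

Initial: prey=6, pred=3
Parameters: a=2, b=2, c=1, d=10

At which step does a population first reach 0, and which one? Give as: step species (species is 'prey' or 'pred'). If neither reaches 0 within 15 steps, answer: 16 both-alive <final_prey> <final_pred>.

Answer: 1 pred

Derivation:
Step 1: prey: 6+1-0=7; pred: 3+0-3=0
First extinction: pred at step 1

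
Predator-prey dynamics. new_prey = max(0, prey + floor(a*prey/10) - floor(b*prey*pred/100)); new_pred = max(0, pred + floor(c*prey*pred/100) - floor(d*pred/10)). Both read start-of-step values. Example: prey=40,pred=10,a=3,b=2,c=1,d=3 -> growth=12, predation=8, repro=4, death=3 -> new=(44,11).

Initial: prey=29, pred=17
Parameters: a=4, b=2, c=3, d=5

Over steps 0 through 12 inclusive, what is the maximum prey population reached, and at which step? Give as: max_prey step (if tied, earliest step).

Answer: 31 1

Derivation:
Step 1: prey: 29+11-9=31; pred: 17+14-8=23
Step 2: prey: 31+12-14=29; pred: 23+21-11=33
Step 3: prey: 29+11-19=21; pred: 33+28-16=45
Step 4: prey: 21+8-18=11; pred: 45+28-22=51
Step 5: prey: 11+4-11=4; pred: 51+16-25=42
Step 6: prey: 4+1-3=2; pred: 42+5-21=26
Step 7: prey: 2+0-1=1; pred: 26+1-13=14
Step 8: prey: 1+0-0=1; pred: 14+0-7=7
Step 9: prey: 1+0-0=1; pred: 7+0-3=4
Step 10: prey: 1+0-0=1; pred: 4+0-2=2
Step 11: prey: 1+0-0=1; pred: 2+0-1=1
Step 12: prey: 1+0-0=1; pred: 1+0-0=1
Max prey = 31 at step 1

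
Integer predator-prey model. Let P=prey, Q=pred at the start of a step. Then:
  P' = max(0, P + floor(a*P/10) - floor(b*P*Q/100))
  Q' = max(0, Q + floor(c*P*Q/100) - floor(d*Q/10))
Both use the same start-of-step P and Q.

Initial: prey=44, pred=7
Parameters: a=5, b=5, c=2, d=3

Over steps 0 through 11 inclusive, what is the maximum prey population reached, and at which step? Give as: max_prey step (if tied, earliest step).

Step 1: prey: 44+22-15=51; pred: 7+6-2=11
Step 2: prey: 51+25-28=48; pred: 11+11-3=19
Step 3: prey: 48+24-45=27; pred: 19+18-5=32
Step 4: prey: 27+13-43=0; pred: 32+17-9=40
Step 5: prey: 0+0-0=0; pred: 40+0-12=28
Step 6: prey: 0+0-0=0; pred: 28+0-8=20
Step 7: prey: 0+0-0=0; pred: 20+0-6=14
Step 8: prey: 0+0-0=0; pred: 14+0-4=10
Step 9: prey: 0+0-0=0; pred: 10+0-3=7
Step 10: prey: 0+0-0=0; pred: 7+0-2=5
Step 11: prey: 0+0-0=0; pred: 5+0-1=4
Max prey = 51 at step 1

Answer: 51 1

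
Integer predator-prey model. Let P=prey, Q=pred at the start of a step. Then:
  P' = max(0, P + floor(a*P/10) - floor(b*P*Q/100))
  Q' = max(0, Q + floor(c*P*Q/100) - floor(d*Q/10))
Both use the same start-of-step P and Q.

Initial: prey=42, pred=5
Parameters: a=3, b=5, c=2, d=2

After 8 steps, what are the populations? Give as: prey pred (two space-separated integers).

Answer: 0 14

Derivation:
Step 1: prey: 42+12-10=44; pred: 5+4-1=8
Step 2: prey: 44+13-17=40; pred: 8+7-1=14
Step 3: prey: 40+12-28=24; pred: 14+11-2=23
Step 4: prey: 24+7-27=4; pred: 23+11-4=30
Step 5: prey: 4+1-6=0; pred: 30+2-6=26
Step 6: prey: 0+0-0=0; pred: 26+0-5=21
Step 7: prey: 0+0-0=0; pred: 21+0-4=17
Step 8: prey: 0+0-0=0; pred: 17+0-3=14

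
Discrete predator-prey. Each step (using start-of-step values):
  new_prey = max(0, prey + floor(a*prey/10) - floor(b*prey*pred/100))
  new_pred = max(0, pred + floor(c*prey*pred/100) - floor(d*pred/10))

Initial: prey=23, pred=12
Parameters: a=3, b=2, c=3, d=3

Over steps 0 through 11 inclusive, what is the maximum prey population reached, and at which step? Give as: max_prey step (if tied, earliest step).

Answer: 24 1

Derivation:
Step 1: prey: 23+6-5=24; pred: 12+8-3=17
Step 2: prey: 24+7-8=23; pred: 17+12-5=24
Step 3: prey: 23+6-11=18; pred: 24+16-7=33
Step 4: prey: 18+5-11=12; pred: 33+17-9=41
Step 5: prey: 12+3-9=6; pred: 41+14-12=43
Step 6: prey: 6+1-5=2; pred: 43+7-12=38
Step 7: prey: 2+0-1=1; pred: 38+2-11=29
Step 8: prey: 1+0-0=1; pred: 29+0-8=21
Step 9: prey: 1+0-0=1; pred: 21+0-6=15
Step 10: prey: 1+0-0=1; pred: 15+0-4=11
Step 11: prey: 1+0-0=1; pred: 11+0-3=8
Max prey = 24 at step 1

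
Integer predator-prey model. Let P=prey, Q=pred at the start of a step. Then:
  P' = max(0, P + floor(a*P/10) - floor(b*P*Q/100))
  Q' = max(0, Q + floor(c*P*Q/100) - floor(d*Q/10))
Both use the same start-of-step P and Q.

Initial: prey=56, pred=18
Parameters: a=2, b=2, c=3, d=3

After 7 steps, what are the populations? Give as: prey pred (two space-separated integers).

Step 1: prey: 56+11-20=47; pred: 18+30-5=43
Step 2: prey: 47+9-40=16; pred: 43+60-12=91
Step 3: prey: 16+3-29=0; pred: 91+43-27=107
Step 4: prey: 0+0-0=0; pred: 107+0-32=75
Step 5: prey: 0+0-0=0; pred: 75+0-22=53
Step 6: prey: 0+0-0=0; pred: 53+0-15=38
Step 7: prey: 0+0-0=0; pred: 38+0-11=27

Answer: 0 27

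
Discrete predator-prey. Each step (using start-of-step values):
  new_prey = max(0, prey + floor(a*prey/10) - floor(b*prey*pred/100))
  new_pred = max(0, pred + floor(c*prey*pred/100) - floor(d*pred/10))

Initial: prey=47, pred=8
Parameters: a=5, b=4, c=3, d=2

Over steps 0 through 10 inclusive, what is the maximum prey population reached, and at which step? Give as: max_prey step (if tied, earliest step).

Answer: 55 1

Derivation:
Step 1: prey: 47+23-15=55; pred: 8+11-1=18
Step 2: prey: 55+27-39=43; pred: 18+29-3=44
Step 3: prey: 43+21-75=0; pred: 44+56-8=92
Step 4: prey: 0+0-0=0; pred: 92+0-18=74
Step 5: prey: 0+0-0=0; pred: 74+0-14=60
Step 6: prey: 0+0-0=0; pred: 60+0-12=48
Step 7: prey: 0+0-0=0; pred: 48+0-9=39
Step 8: prey: 0+0-0=0; pred: 39+0-7=32
Step 9: prey: 0+0-0=0; pred: 32+0-6=26
Step 10: prey: 0+0-0=0; pred: 26+0-5=21
Max prey = 55 at step 1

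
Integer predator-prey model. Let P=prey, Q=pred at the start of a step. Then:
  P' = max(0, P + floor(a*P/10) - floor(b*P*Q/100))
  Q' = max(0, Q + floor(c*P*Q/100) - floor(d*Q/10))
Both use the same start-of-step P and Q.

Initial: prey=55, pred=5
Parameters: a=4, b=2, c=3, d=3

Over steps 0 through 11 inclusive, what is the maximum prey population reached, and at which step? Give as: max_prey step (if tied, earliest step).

Answer: 83 2

Derivation:
Step 1: prey: 55+22-5=72; pred: 5+8-1=12
Step 2: prey: 72+28-17=83; pred: 12+25-3=34
Step 3: prey: 83+33-56=60; pred: 34+84-10=108
Step 4: prey: 60+24-129=0; pred: 108+194-32=270
Step 5: prey: 0+0-0=0; pred: 270+0-81=189
Step 6: prey: 0+0-0=0; pred: 189+0-56=133
Step 7: prey: 0+0-0=0; pred: 133+0-39=94
Step 8: prey: 0+0-0=0; pred: 94+0-28=66
Step 9: prey: 0+0-0=0; pred: 66+0-19=47
Step 10: prey: 0+0-0=0; pred: 47+0-14=33
Step 11: prey: 0+0-0=0; pred: 33+0-9=24
Max prey = 83 at step 2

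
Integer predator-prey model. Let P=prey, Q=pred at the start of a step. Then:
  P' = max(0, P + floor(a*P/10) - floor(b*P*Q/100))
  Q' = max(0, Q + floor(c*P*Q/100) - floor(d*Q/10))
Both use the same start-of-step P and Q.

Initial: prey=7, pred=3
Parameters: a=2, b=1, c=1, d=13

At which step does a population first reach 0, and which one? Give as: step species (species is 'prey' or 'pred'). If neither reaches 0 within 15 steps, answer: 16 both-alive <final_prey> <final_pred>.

Answer: 1 pred

Derivation:
Step 1: prey: 7+1-0=8; pred: 3+0-3=0
First extinction: pred at step 1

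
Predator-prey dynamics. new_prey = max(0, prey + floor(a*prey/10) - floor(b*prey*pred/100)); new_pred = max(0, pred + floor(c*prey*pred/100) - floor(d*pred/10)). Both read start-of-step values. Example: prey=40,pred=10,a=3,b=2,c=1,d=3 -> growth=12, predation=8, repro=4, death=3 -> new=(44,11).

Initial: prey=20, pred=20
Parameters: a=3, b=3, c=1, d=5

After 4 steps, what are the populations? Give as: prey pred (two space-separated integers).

Answer: 15 3

Derivation:
Step 1: prey: 20+6-12=14; pred: 20+4-10=14
Step 2: prey: 14+4-5=13; pred: 14+1-7=8
Step 3: prey: 13+3-3=13; pred: 8+1-4=5
Step 4: prey: 13+3-1=15; pred: 5+0-2=3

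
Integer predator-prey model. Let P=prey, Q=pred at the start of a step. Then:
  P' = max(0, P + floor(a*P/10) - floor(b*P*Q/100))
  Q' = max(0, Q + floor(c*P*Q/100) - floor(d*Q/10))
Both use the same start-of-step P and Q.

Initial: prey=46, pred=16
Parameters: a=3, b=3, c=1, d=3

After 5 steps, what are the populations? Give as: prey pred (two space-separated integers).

Step 1: prey: 46+13-22=37; pred: 16+7-4=19
Step 2: prey: 37+11-21=27; pred: 19+7-5=21
Step 3: prey: 27+8-17=18; pred: 21+5-6=20
Step 4: prey: 18+5-10=13; pred: 20+3-6=17
Step 5: prey: 13+3-6=10; pred: 17+2-5=14

Answer: 10 14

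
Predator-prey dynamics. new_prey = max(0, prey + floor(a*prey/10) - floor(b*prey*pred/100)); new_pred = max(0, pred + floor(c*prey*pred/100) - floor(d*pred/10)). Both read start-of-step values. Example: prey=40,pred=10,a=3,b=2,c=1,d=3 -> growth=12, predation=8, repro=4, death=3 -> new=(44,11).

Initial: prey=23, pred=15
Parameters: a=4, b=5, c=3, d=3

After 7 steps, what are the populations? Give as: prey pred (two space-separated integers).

Step 1: prey: 23+9-17=15; pred: 15+10-4=21
Step 2: prey: 15+6-15=6; pred: 21+9-6=24
Step 3: prey: 6+2-7=1; pred: 24+4-7=21
Step 4: prey: 1+0-1=0; pred: 21+0-6=15
Step 5: prey: 0+0-0=0; pred: 15+0-4=11
Step 6: prey: 0+0-0=0; pred: 11+0-3=8
Step 7: prey: 0+0-0=0; pred: 8+0-2=6

Answer: 0 6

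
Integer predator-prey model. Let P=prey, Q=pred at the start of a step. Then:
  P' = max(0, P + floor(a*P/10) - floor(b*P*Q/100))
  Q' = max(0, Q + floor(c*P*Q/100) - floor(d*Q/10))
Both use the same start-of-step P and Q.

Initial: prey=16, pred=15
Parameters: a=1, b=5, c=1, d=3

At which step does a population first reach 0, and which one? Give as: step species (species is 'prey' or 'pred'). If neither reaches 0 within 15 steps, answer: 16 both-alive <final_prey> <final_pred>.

Answer: 16 both-alive 1 3

Derivation:
Step 1: prey: 16+1-12=5; pred: 15+2-4=13
Step 2: prey: 5+0-3=2; pred: 13+0-3=10
Step 3: prey: 2+0-1=1; pred: 10+0-3=7
Step 4: prey: 1+0-0=1; pred: 7+0-2=5
Step 5: prey: 1+0-0=1; pred: 5+0-1=4
Step 6: prey: 1+0-0=1; pred: 4+0-1=3
Step 7: prey: 1+0-0=1; pred: 3+0-0=3
Steps 8-15: state stable at prey=1, pred=3 (no change)
No extinction within 15 steps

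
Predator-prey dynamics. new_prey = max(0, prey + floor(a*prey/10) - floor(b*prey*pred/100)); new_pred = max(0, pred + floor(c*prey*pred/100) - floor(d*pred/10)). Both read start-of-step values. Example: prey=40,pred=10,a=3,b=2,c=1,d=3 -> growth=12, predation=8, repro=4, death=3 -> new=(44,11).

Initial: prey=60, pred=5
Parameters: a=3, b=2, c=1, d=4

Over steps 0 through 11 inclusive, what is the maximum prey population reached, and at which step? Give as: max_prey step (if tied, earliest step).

Step 1: prey: 60+18-6=72; pred: 5+3-2=6
Step 2: prey: 72+21-8=85; pred: 6+4-2=8
Step 3: prey: 85+25-13=97; pred: 8+6-3=11
Step 4: prey: 97+29-21=105; pred: 11+10-4=17
Step 5: prey: 105+31-35=101; pred: 17+17-6=28
Step 6: prey: 101+30-56=75; pred: 28+28-11=45
Step 7: prey: 75+22-67=30; pred: 45+33-18=60
Step 8: prey: 30+9-36=3; pred: 60+18-24=54
Step 9: prey: 3+0-3=0; pred: 54+1-21=34
Step 10: prey: 0+0-0=0; pred: 34+0-13=21
Step 11: prey: 0+0-0=0; pred: 21+0-8=13
Max prey = 105 at step 4

Answer: 105 4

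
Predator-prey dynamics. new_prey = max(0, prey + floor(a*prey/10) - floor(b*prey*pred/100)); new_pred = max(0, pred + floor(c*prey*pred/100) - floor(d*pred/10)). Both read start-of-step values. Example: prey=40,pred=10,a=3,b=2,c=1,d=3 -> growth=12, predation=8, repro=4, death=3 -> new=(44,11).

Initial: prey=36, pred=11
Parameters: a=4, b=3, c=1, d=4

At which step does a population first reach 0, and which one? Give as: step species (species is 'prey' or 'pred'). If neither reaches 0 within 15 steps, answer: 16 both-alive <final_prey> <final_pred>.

Answer: 16 both-alive 12 7

Derivation:
Step 1: prey: 36+14-11=39; pred: 11+3-4=10
Step 2: prey: 39+15-11=43; pred: 10+3-4=9
Step 3: prey: 43+17-11=49; pred: 9+3-3=9
Step 4: prey: 49+19-13=55; pred: 9+4-3=10
Step 5: prey: 55+22-16=61; pred: 10+5-4=11
Step 6: prey: 61+24-20=65; pred: 11+6-4=13
Step 7: prey: 65+26-25=66; pred: 13+8-5=16
Step 8: prey: 66+26-31=61; pred: 16+10-6=20
Step 9: prey: 61+24-36=49; pred: 20+12-8=24
Step 10: prey: 49+19-35=33; pred: 24+11-9=26
Step 11: prey: 33+13-25=21; pred: 26+8-10=24
Step 12: prey: 21+8-15=14; pred: 24+5-9=20
Step 13: prey: 14+5-8=11; pred: 20+2-8=14
Step 14: prey: 11+4-4=11; pred: 14+1-5=10
Step 15: prey: 11+4-3=12; pred: 10+1-4=7
No extinction within 15 steps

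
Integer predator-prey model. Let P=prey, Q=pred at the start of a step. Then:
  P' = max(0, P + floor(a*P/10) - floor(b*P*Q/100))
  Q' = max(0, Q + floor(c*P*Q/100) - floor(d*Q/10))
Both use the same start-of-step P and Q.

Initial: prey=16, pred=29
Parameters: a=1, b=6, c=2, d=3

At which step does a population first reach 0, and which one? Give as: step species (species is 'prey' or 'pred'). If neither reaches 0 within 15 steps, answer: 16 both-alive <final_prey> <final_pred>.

Answer: 1 prey

Derivation:
Step 1: prey: 16+1-27=0; pred: 29+9-8=30
First extinction: prey at step 1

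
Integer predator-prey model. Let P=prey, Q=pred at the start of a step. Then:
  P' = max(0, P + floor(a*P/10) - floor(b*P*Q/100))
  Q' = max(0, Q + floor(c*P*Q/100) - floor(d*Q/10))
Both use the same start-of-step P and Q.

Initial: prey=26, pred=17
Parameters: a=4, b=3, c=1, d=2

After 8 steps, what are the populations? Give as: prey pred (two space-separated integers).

Answer: 8 13

Derivation:
Step 1: prey: 26+10-13=23; pred: 17+4-3=18
Step 2: prey: 23+9-12=20; pred: 18+4-3=19
Step 3: prey: 20+8-11=17; pred: 19+3-3=19
Step 4: prey: 17+6-9=14; pred: 19+3-3=19
Step 5: prey: 14+5-7=12; pred: 19+2-3=18
Step 6: prey: 12+4-6=10; pred: 18+2-3=17
Step 7: prey: 10+4-5=9; pred: 17+1-3=15
Step 8: prey: 9+3-4=8; pred: 15+1-3=13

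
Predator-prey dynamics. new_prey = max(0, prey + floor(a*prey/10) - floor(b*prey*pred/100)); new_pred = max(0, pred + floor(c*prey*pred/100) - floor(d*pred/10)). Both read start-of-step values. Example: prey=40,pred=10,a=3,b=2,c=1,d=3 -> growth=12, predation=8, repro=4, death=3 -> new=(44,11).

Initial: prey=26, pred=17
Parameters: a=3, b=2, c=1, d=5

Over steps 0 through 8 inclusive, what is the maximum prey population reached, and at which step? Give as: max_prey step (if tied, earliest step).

Answer: 73 8

Derivation:
Step 1: prey: 26+7-8=25; pred: 17+4-8=13
Step 2: prey: 25+7-6=26; pred: 13+3-6=10
Step 3: prey: 26+7-5=28; pred: 10+2-5=7
Step 4: prey: 28+8-3=33; pred: 7+1-3=5
Step 5: prey: 33+9-3=39; pred: 5+1-2=4
Step 6: prey: 39+11-3=47; pred: 4+1-2=3
Step 7: prey: 47+14-2=59; pred: 3+1-1=3
Step 8: prey: 59+17-3=73; pred: 3+1-1=3
Max prey = 73 at step 8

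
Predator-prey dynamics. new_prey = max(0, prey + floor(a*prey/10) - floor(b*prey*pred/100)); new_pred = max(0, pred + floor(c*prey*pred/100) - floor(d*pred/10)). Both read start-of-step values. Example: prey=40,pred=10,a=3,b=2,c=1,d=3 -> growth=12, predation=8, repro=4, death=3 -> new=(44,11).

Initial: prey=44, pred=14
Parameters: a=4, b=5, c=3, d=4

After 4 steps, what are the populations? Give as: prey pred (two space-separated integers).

Step 1: prey: 44+17-30=31; pred: 14+18-5=27
Step 2: prey: 31+12-41=2; pred: 27+25-10=42
Step 3: prey: 2+0-4=0; pred: 42+2-16=28
Step 4: prey: 0+0-0=0; pred: 28+0-11=17

Answer: 0 17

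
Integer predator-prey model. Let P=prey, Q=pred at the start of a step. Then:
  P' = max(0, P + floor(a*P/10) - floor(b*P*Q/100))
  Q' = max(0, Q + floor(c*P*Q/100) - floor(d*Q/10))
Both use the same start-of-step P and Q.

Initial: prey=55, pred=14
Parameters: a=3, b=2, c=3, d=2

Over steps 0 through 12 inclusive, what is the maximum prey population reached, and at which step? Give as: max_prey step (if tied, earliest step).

Answer: 56 1

Derivation:
Step 1: prey: 55+16-15=56; pred: 14+23-2=35
Step 2: prey: 56+16-39=33; pred: 35+58-7=86
Step 3: prey: 33+9-56=0; pred: 86+85-17=154
Step 4: prey: 0+0-0=0; pred: 154+0-30=124
Step 5: prey: 0+0-0=0; pred: 124+0-24=100
Step 6: prey: 0+0-0=0; pred: 100+0-20=80
Step 7: prey: 0+0-0=0; pred: 80+0-16=64
Step 8: prey: 0+0-0=0; pred: 64+0-12=52
Step 9: prey: 0+0-0=0; pred: 52+0-10=42
Step 10: prey: 0+0-0=0; pred: 42+0-8=34
Step 11: prey: 0+0-0=0; pred: 34+0-6=28
Step 12: prey: 0+0-0=0; pred: 28+0-5=23
Max prey = 56 at step 1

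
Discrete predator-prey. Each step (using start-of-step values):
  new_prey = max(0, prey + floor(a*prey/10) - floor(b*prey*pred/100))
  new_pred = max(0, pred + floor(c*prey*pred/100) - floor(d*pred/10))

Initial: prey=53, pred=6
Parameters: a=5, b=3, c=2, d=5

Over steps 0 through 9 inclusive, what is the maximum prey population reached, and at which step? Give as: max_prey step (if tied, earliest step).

Step 1: prey: 53+26-9=70; pred: 6+6-3=9
Step 2: prey: 70+35-18=87; pred: 9+12-4=17
Step 3: prey: 87+43-44=86; pred: 17+29-8=38
Step 4: prey: 86+43-98=31; pred: 38+65-19=84
Step 5: prey: 31+15-78=0; pred: 84+52-42=94
Step 6: prey: 0+0-0=0; pred: 94+0-47=47
Step 7: prey: 0+0-0=0; pred: 47+0-23=24
Step 8: prey: 0+0-0=0; pred: 24+0-12=12
Step 9: prey: 0+0-0=0; pred: 12+0-6=6
Max prey = 87 at step 2

Answer: 87 2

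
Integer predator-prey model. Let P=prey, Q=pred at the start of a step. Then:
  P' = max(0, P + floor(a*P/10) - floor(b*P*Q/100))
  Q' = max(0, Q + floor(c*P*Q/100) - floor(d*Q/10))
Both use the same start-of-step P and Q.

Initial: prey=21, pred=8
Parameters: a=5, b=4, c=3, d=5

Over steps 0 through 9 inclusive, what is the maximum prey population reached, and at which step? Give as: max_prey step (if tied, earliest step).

Step 1: prey: 21+10-6=25; pred: 8+5-4=9
Step 2: prey: 25+12-9=28; pred: 9+6-4=11
Step 3: prey: 28+14-12=30; pred: 11+9-5=15
Step 4: prey: 30+15-18=27; pred: 15+13-7=21
Step 5: prey: 27+13-22=18; pred: 21+17-10=28
Step 6: prey: 18+9-20=7; pred: 28+15-14=29
Step 7: prey: 7+3-8=2; pred: 29+6-14=21
Step 8: prey: 2+1-1=2; pred: 21+1-10=12
Step 9: prey: 2+1-0=3; pred: 12+0-6=6
Max prey = 30 at step 3

Answer: 30 3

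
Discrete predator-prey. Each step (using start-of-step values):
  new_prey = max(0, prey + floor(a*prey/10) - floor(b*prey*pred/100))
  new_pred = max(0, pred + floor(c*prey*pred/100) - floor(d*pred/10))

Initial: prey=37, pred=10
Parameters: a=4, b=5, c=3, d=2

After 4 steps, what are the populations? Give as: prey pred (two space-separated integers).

Step 1: prey: 37+14-18=33; pred: 10+11-2=19
Step 2: prey: 33+13-31=15; pred: 19+18-3=34
Step 3: prey: 15+6-25=0; pred: 34+15-6=43
Step 4: prey: 0+0-0=0; pred: 43+0-8=35

Answer: 0 35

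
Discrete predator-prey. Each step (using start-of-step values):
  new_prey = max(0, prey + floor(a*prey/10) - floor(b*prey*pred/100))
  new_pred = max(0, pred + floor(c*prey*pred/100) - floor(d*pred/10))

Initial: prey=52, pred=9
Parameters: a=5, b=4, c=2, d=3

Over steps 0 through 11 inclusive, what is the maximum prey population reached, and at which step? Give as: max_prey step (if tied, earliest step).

Step 1: prey: 52+26-18=60; pred: 9+9-2=16
Step 2: prey: 60+30-38=52; pred: 16+19-4=31
Step 3: prey: 52+26-64=14; pred: 31+32-9=54
Step 4: prey: 14+7-30=0; pred: 54+15-16=53
Step 5: prey: 0+0-0=0; pred: 53+0-15=38
Step 6: prey: 0+0-0=0; pred: 38+0-11=27
Step 7: prey: 0+0-0=0; pred: 27+0-8=19
Step 8: prey: 0+0-0=0; pred: 19+0-5=14
Step 9: prey: 0+0-0=0; pred: 14+0-4=10
Step 10: prey: 0+0-0=0; pred: 10+0-3=7
Step 11: prey: 0+0-0=0; pred: 7+0-2=5
Max prey = 60 at step 1

Answer: 60 1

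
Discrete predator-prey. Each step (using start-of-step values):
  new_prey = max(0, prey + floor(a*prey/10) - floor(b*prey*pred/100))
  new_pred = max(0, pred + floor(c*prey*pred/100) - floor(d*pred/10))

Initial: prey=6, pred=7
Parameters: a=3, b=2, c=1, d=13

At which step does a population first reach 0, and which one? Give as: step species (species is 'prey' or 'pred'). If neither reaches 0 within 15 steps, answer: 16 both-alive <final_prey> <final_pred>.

Answer: 1 pred

Derivation:
Step 1: prey: 6+1-0=7; pred: 7+0-9=0
First extinction: pred at step 1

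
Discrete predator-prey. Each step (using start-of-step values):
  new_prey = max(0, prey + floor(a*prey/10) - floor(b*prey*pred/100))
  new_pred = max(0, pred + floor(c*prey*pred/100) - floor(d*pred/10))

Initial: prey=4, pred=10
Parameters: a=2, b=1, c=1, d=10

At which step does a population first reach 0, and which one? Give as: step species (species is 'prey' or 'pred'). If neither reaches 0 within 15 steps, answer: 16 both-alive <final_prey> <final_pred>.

Answer: 1 pred

Derivation:
Step 1: prey: 4+0-0=4; pred: 10+0-10=0
First extinction: pred at step 1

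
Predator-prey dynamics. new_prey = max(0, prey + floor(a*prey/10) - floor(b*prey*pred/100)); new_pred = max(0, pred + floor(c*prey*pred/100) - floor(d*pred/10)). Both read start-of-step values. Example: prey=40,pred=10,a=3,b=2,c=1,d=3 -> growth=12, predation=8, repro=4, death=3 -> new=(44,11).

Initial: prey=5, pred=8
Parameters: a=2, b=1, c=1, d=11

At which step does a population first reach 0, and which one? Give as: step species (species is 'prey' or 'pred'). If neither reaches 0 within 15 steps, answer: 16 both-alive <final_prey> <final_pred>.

Answer: 1 pred

Derivation:
Step 1: prey: 5+1-0=6; pred: 8+0-8=0
First extinction: pred at step 1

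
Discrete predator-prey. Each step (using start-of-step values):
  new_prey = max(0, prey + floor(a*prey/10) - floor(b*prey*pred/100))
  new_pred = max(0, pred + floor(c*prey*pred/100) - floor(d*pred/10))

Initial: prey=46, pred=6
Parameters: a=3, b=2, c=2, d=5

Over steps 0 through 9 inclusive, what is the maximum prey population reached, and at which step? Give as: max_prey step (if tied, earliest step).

Step 1: prey: 46+13-5=54; pred: 6+5-3=8
Step 2: prey: 54+16-8=62; pred: 8+8-4=12
Step 3: prey: 62+18-14=66; pred: 12+14-6=20
Step 4: prey: 66+19-26=59; pred: 20+26-10=36
Step 5: prey: 59+17-42=34; pred: 36+42-18=60
Step 6: prey: 34+10-40=4; pred: 60+40-30=70
Step 7: prey: 4+1-5=0; pred: 70+5-35=40
Step 8: prey: 0+0-0=0; pred: 40+0-20=20
Step 9: prey: 0+0-0=0; pred: 20+0-10=10
Max prey = 66 at step 3

Answer: 66 3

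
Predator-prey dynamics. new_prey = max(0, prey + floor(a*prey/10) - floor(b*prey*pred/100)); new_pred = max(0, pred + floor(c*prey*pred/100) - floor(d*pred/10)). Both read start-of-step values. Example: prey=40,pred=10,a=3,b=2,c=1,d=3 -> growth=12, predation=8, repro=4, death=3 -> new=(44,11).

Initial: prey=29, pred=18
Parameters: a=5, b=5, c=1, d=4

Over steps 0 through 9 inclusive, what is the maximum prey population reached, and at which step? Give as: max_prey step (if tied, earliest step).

Step 1: prey: 29+14-26=17; pred: 18+5-7=16
Step 2: prey: 17+8-13=12; pred: 16+2-6=12
Step 3: prey: 12+6-7=11; pred: 12+1-4=9
Step 4: prey: 11+5-4=12; pred: 9+0-3=6
Step 5: prey: 12+6-3=15; pred: 6+0-2=4
Step 6: prey: 15+7-3=19; pred: 4+0-1=3
Step 7: prey: 19+9-2=26; pred: 3+0-1=2
Step 8: prey: 26+13-2=37; pred: 2+0-0=2
Step 9: prey: 37+18-3=52; pred: 2+0-0=2
Max prey = 52 at step 9

Answer: 52 9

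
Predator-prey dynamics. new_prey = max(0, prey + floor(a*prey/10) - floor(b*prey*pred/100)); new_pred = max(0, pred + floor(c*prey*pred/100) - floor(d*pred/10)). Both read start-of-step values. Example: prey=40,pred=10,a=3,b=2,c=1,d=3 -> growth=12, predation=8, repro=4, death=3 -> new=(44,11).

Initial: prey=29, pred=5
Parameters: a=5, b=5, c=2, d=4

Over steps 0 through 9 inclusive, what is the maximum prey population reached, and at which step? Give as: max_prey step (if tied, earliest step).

Step 1: prey: 29+14-7=36; pred: 5+2-2=5
Step 2: prey: 36+18-9=45; pred: 5+3-2=6
Step 3: prey: 45+22-13=54; pred: 6+5-2=9
Step 4: prey: 54+27-24=57; pred: 9+9-3=15
Step 5: prey: 57+28-42=43; pred: 15+17-6=26
Step 6: prey: 43+21-55=9; pred: 26+22-10=38
Step 7: prey: 9+4-17=0; pred: 38+6-15=29
Step 8: prey: 0+0-0=0; pred: 29+0-11=18
Step 9: prey: 0+0-0=0; pred: 18+0-7=11
Max prey = 57 at step 4

Answer: 57 4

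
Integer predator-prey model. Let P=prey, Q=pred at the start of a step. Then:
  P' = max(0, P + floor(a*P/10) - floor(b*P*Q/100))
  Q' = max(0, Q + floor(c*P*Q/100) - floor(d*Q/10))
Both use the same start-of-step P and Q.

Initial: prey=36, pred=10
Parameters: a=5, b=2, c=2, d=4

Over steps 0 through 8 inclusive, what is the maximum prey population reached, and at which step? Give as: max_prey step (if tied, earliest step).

Step 1: prey: 36+18-7=47; pred: 10+7-4=13
Step 2: prey: 47+23-12=58; pred: 13+12-5=20
Step 3: prey: 58+29-23=64; pred: 20+23-8=35
Step 4: prey: 64+32-44=52; pred: 35+44-14=65
Step 5: prey: 52+26-67=11; pred: 65+67-26=106
Step 6: prey: 11+5-23=0; pred: 106+23-42=87
Step 7: prey: 0+0-0=0; pred: 87+0-34=53
Step 8: prey: 0+0-0=0; pred: 53+0-21=32
Max prey = 64 at step 3

Answer: 64 3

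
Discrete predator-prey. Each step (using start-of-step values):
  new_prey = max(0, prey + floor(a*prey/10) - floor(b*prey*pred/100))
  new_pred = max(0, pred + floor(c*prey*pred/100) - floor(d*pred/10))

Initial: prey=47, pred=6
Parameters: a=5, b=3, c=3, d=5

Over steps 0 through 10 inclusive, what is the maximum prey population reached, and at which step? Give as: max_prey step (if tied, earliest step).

Step 1: prey: 47+23-8=62; pred: 6+8-3=11
Step 2: prey: 62+31-20=73; pred: 11+20-5=26
Step 3: prey: 73+36-56=53; pred: 26+56-13=69
Step 4: prey: 53+26-109=0; pred: 69+109-34=144
Step 5: prey: 0+0-0=0; pred: 144+0-72=72
Step 6: prey: 0+0-0=0; pred: 72+0-36=36
Step 7: prey: 0+0-0=0; pred: 36+0-18=18
Step 8: prey: 0+0-0=0; pred: 18+0-9=9
Step 9: prey: 0+0-0=0; pred: 9+0-4=5
Step 10: prey: 0+0-0=0; pred: 5+0-2=3
Max prey = 73 at step 2

Answer: 73 2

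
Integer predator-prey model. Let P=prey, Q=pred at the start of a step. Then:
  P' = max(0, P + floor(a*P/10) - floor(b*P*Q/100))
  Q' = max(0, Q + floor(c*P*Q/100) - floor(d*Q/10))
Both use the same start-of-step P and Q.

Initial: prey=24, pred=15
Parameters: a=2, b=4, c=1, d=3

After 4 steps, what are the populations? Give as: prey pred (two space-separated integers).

Step 1: prey: 24+4-14=14; pred: 15+3-4=14
Step 2: prey: 14+2-7=9; pred: 14+1-4=11
Step 3: prey: 9+1-3=7; pred: 11+0-3=8
Step 4: prey: 7+1-2=6; pred: 8+0-2=6

Answer: 6 6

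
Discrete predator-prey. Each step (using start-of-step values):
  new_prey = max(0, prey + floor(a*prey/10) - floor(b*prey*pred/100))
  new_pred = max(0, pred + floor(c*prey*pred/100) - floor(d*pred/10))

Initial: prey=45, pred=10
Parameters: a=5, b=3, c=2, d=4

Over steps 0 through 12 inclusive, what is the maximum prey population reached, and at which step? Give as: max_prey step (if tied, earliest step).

Step 1: prey: 45+22-13=54; pred: 10+9-4=15
Step 2: prey: 54+27-24=57; pred: 15+16-6=25
Step 3: prey: 57+28-42=43; pred: 25+28-10=43
Step 4: prey: 43+21-55=9; pred: 43+36-17=62
Step 5: prey: 9+4-16=0; pred: 62+11-24=49
Step 6: prey: 0+0-0=0; pred: 49+0-19=30
Step 7: prey: 0+0-0=0; pred: 30+0-12=18
Step 8: prey: 0+0-0=0; pred: 18+0-7=11
Step 9: prey: 0+0-0=0; pred: 11+0-4=7
Step 10: prey: 0+0-0=0; pred: 7+0-2=5
Step 11: prey: 0+0-0=0; pred: 5+0-2=3
Step 12: prey: 0+0-0=0; pred: 3+0-1=2
Max prey = 57 at step 2

Answer: 57 2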